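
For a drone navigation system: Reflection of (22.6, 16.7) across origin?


Reflection over origin: (x,y) -> (-x,-y)
(22.6, 16.7) -> (-22.6, -16.7)

(-22.6, -16.7)


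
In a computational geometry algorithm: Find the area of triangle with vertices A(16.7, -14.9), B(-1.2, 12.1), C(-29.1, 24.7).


Area = |x_A(y_B-y_C) + x_B(y_C-y_A) + x_C(y_A-y_B)|/2
= |(-210.42) + (-47.52) + 785.7|/2
= 527.76/2 = 263.88

263.88


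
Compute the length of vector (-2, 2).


|u| = sqrt((-2)^2 + 2^2) = sqrt(8) = 2.8284

2.8284


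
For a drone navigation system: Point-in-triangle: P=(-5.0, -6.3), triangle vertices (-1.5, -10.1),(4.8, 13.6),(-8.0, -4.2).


Cross products: AB x AP = 106.89, BC x BP = 80.28, CA x CP = 4.05
All same sign? yes

Yes, inside


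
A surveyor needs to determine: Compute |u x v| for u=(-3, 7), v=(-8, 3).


|u x v| = |(-3)*3 - 7*(-8)|
= |(-9) - (-56)| = 47

47


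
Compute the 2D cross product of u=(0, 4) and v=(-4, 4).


u x v = u_x*v_y - u_y*v_x = 0*4 - 4*(-4)
= 0 - (-16) = 16

16


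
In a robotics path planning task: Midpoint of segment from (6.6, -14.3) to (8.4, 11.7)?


M = ((6.6+8.4)/2, ((-14.3)+11.7)/2)
= (7.5, -1.3)

(7.5, -1.3)


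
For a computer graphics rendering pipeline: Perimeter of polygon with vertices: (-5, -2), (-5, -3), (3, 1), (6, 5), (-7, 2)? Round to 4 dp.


Sides: (-5, -2)->(-5, -3): sqrt(1) = 1, (-5, -3)->(3, 1): sqrt(80) = 8.944272, (3, 1)->(6, 5): sqrt(25) = 5, (6, 5)->(-7, 2): sqrt(178) = 13.341664, (-7, 2)->(-5, -2): sqrt(20) = 4.472136
Sum = 32.758072
Perimeter = 32.7581

32.7581


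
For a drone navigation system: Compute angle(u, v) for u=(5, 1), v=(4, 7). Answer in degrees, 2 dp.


u.v = 27, |u| = sqrt(26) = 5.099, |v| = sqrt(65) = 8.0623
cos(theta) = u.v/(|u||v|) = 27/sqrt(1690) = 0.656781
theta = acos(0.656781) = 48.95 degrees

48.95 degrees


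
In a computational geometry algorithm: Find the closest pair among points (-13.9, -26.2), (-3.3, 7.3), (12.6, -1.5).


d(P0,P1) = 35.137, d(P0,P2) = 36.2262, d(P1,P2) = 18.1728
Closest: P1 and P2

Closest pair: (-3.3, 7.3) and (12.6, -1.5), distance = 18.1728


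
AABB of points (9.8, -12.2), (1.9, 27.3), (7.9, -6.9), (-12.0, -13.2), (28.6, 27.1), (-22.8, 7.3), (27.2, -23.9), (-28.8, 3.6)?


x range: [-28.8, 28.6]
y range: [-23.9, 27.3]
Bounding box: (-28.8,-23.9) to (28.6,27.3)

(-28.8,-23.9) to (28.6,27.3)


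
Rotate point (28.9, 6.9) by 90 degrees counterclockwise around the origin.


90° CCW: (x,y) -> (-y, x)
(28.9,6.9) -> (-6.9, 28.9)

(-6.9, 28.9)


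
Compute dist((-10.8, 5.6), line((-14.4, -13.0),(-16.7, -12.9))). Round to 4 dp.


|cross product| = 43.14
|line direction| = sqrt(5.3) = 2.3022
Distance = 43.14/sqrt(5.3) = 18.7388

18.7388


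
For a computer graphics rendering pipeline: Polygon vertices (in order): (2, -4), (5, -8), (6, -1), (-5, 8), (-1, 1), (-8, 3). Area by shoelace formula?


Shoelace sum: (2*(-8) - 5*(-4)) + (5*(-1) - 6*(-8)) + (6*8 - (-5)*(-1)) + ((-5)*1 - (-1)*8) + ((-1)*3 - (-8)*1) + ((-8)*(-4) - 2*3)
= 124
Area = |124|/2 = 62

62


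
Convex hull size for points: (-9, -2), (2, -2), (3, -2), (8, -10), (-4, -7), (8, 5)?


Convex hull vertices (CCW): (-9, -2), (-4, -7), (8, -10), (8, 5)
Count = 4

4


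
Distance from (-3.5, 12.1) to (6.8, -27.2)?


dx=10.3, dy=-39.3
d^2 = 10.3^2 + (-39.3)^2 = 1650.58
d = sqrt(1650.58) = 40.6273

40.6273


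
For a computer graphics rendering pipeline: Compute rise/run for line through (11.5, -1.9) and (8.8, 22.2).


slope = (y2-y1)/(x2-x1) = (22.2-(-1.9))/(8.8-11.5) = 24.1/(-2.7) = -8.9259

-8.9259


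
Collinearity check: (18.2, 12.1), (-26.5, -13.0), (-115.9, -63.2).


Cross product: ((-26.5)-18.2)*((-63.2)-12.1) - ((-13)-12.1)*((-115.9)-18.2)
= 0

Yes, collinear


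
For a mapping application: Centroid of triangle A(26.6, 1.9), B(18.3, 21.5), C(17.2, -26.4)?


Centroid = ((x_A+x_B+x_C)/3, (y_A+y_B+y_C)/3)
= ((26.6+18.3+17.2)/3, (1.9+21.5+(-26.4))/3)
= (20.7, -1)

(20.7, -1)


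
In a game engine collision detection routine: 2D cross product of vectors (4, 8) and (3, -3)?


u x v = u_x*v_y - u_y*v_x = 4*(-3) - 8*3
= (-12) - 24 = -36

-36


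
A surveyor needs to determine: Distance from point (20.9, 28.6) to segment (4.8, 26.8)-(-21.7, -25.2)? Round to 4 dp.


Project P onto AB: t = 0 (clamped to [0,1])
Closest point on segment: (4.8, 26.8)
Distance: 16.2003

16.2003


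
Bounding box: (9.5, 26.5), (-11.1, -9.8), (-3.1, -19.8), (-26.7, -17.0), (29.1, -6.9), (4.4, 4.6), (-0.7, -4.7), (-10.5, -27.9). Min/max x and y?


x range: [-26.7, 29.1]
y range: [-27.9, 26.5]
Bounding box: (-26.7,-27.9) to (29.1,26.5)

(-26.7,-27.9) to (29.1,26.5)


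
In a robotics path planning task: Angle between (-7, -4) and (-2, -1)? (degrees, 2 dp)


u.v = 18, |u| = sqrt(65) = 8.0623, |v| = sqrt(5) = 2.2361
cos(theta) = u.v/(|u||v|) = 18/sqrt(325) = 0.99846
theta = acos(0.99846) = 3.18 degrees

3.18 degrees


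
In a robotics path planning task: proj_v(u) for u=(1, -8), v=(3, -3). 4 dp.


u.v = 27, |v| = sqrt(18) = 4.2426
Scalar projection = u.v / |v| = 27 / sqrt(18) = 6.364

6.364


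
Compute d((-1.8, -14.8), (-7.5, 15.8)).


dx=-5.7, dy=30.6
d^2 = (-5.7)^2 + 30.6^2 = 968.85
d = sqrt(968.85) = 31.1264

31.1264


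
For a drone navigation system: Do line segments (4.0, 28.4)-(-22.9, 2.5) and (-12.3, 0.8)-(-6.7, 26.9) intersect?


Cross products: d1=-270.87, d2=286.18, d3=320.27, d4=-236.78
d1*d2 < 0 and d3*d4 < 0? yes

Yes, they intersect


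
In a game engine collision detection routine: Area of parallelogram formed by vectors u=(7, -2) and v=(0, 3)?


|u x v| = |7*3 - (-2)*0|
= |21 - 0| = 21

21


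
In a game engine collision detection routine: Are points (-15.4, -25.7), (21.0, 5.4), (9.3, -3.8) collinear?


Cross product: (21-(-15.4))*((-3.8)-(-25.7)) - (5.4-(-25.7))*(9.3-(-15.4))
= 28.99

No, not collinear


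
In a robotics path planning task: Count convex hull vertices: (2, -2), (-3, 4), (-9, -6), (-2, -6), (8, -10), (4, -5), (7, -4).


Convex hull vertices (CCW): (-9, -6), (8, -10), (7, -4), (-3, 4)
Count = 4

4


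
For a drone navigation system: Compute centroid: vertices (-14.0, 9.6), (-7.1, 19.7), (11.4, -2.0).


Centroid = ((x_A+x_B+x_C)/3, (y_A+y_B+y_C)/3)
= (((-14)+(-7.1)+11.4)/3, (9.6+19.7+(-2))/3)
= (-3.2333, 9.1)

(-3.2333, 9.1)


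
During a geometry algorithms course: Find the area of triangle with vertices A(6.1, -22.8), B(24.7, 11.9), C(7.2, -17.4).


Area = |x_A(y_B-y_C) + x_B(y_C-y_A) + x_C(y_A-y_B)|/2
= |178.73 + 133.38 + (-249.84)|/2
= 62.27/2 = 31.135

31.135


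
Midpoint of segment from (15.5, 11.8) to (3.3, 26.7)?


M = ((15.5+3.3)/2, (11.8+26.7)/2)
= (9.4, 19.25)

(9.4, 19.25)


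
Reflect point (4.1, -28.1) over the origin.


Reflection over origin: (x,y) -> (-x,-y)
(4.1, -28.1) -> (-4.1, 28.1)

(-4.1, 28.1)


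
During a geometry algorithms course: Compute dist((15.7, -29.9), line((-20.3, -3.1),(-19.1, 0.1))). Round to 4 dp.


|cross product| = 147.36
|line direction| = sqrt(11.68) = 3.4176
Distance = 147.36/sqrt(11.68) = 43.118

43.118


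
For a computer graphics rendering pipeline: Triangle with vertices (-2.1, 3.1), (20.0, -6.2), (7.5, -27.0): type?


Side lengths squared: AB^2=574.9, BC^2=588.89, CA^2=998.17
Sorted: [574.9, 588.89, 998.17]
By sides: Scalene, By angles: Acute

Scalene, Acute


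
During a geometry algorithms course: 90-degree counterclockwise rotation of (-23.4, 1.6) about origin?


90° CCW: (x,y) -> (-y, x)
(-23.4,1.6) -> (-1.6, -23.4)

(-1.6, -23.4)


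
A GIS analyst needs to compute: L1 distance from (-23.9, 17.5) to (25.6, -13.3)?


|(-23.9)-25.6| + |17.5-(-13.3)| = 49.5 + 30.8 = 80.3

80.3


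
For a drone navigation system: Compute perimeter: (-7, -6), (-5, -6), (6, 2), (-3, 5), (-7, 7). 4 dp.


Sides: (-7, -6)->(-5, -6): sqrt(4) = 2, (-5, -6)->(6, 2): sqrt(185) = 13.601471, (6, 2)->(-3, 5): sqrt(90) = 9.486833, (-3, 5)->(-7, 7): sqrt(20) = 4.472136, (-7, 7)->(-7, -6): sqrt(169) = 13
Sum = 42.56044
Perimeter = 42.5604

42.5604


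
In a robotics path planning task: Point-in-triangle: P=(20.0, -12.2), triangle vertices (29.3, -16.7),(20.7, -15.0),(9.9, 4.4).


Cross products: AB x AP = -22.89, BC x BP = -16.66, CA x CP = -108.93
All same sign? yes

Yes, inside


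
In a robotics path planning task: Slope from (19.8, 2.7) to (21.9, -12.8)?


slope = (y2-y1)/(x2-x1) = ((-12.8)-2.7)/(21.9-19.8) = (-15.5)/2.1 = -7.381

-7.381


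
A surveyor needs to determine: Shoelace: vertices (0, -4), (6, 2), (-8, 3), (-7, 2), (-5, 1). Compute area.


Shoelace sum: (0*2 - 6*(-4)) + (6*3 - (-8)*2) + ((-8)*2 - (-7)*3) + ((-7)*1 - (-5)*2) + ((-5)*(-4) - 0*1)
= 86
Area = |86|/2 = 43

43


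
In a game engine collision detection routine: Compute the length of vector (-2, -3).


|u| = sqrt((-2)^2 + (-3)^2) = sqrt(13) = 3.6056

3.6056


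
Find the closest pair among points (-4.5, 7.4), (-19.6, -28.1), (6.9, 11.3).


d(P0,P1) = 38.578, d(P0,P2) = 12.0487, d(P1,P2) = 47.4827
Closest: P0 and P2

Closest pair: (-4.5, 7.4) and (6.9, 11.3), distance = 12.0487


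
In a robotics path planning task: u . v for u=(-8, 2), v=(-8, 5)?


u . v = u_x*v_x + u_y*v_y = (-8)*(-8) + 2*5
= 64 + 10 = 74

74


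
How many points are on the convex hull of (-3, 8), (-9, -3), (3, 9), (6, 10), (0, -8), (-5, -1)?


Convex hull vertices (CCW): (-9, -3), (0, -8), (6, 10), (-3, 8)
Count = 4

4


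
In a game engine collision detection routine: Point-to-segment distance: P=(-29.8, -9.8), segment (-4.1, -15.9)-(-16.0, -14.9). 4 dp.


Project P onto AB: t = 1 (clamped to [0,1])
Closest point on segment: (-16, -14.9)
Distance: 14.7122

14.7122


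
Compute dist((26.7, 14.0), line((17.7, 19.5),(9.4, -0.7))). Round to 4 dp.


|cross product| = 227.45
|line direction| = sqrt(476.93) = 21.8387
Distance = 227.45/sqrt(476.93) = 10.415

10.415


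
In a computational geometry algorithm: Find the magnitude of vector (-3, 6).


|u| = sqrt((-3)^2 + 6^2) = sqrt(45) = 6.7082

6.7082


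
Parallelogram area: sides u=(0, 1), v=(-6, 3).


|u x v| = |0*3 - 1*(-6)|
= |0 - (-6)| = 6

6


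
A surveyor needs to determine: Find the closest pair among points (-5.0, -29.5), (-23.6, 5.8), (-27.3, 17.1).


d(P0,P1) = 39.9005, d(P0,P2) = 51.6609, d(P1,P2) = 11.8903
Closest: P1 and P2

Closest pair: (-23.6, 5.8) and (-27.3, 17.1), distance = 11.8903


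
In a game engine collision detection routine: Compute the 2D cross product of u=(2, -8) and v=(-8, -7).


u x v = u_x*v_y - u_y*v_x = 2*(-7) - (-8)*(-8)
= (-14) - 64 = -78

-78


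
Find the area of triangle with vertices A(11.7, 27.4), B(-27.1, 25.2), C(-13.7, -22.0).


Area = |x_A(y_B-y_C) + x_B(y_C-y_A) + x_C(y_A-y_B)|/2
= |552.24 + 1338.74 + (-30.14)|/2
= 1860.84/2 = 930.42

930.42


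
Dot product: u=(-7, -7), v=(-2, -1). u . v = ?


u . v = u_x*v_x + u_y*v_y = (-7)*(-2) + (-7)*(-1)
= 14 + 7 = 21

21


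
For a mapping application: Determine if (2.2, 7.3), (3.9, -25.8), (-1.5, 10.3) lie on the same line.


Cross product: (3.9-2.2)*(10.3-7.3) - ((-25.8)-7.3)*((-1.5)-2.2)
= -117.37

No, not collinear


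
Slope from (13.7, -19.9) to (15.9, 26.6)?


slope = (y2-y1)/(x2-x1) = (26.6-(-19.9))/(15.9-13.7) = 46.5/2.2 = 21.1364

21.1364


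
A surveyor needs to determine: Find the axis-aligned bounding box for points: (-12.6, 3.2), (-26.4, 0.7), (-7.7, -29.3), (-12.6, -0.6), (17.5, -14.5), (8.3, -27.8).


x range: [-26.4, 17.5]
y range: [-29.3, 3.2]
Bounding box: (-26.4,-29.3) to (17.5,3.2)

(-26.4,-29.3) to (17.5,3.2)


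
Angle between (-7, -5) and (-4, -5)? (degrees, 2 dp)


u.v = 53, |u| = sqrt(74) = 8.6023, |v| = sqrt(41) = 6.4031
cos(theta) = u.v/(|u||v|) = 53/sqrt(3034) = 0.962206
theta = acos(0.962206) = 15.8 degrees

15.8 degrees


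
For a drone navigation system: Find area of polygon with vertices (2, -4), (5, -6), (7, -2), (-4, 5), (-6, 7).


Shoelace sum: (2*(-6) - 5*(-4)) + (5*(-2) - 7*(-6)) + (7*5 - (-4)*(-2)) + ((-4)*7 - (-6)*5) + ((-6)*(-4) - 2*7)
= 79
Area = |79|/2 = 39.5

39.5


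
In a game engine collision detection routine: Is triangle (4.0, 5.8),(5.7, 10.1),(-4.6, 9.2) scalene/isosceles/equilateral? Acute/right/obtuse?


Side lengths squared: AB^2=21.38, BC^2=106.9, CA^2=85.52
Sorted: [21.38, 85.52, 106.9]
By sides: Scalene, By angles: Right

Scalene, Right


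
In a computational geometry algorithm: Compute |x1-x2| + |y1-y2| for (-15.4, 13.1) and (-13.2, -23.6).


|(-15.4)-(-13.2)| + |13.1-(-23.6)| = 2.2 + 36.7 = 38.9

38.9


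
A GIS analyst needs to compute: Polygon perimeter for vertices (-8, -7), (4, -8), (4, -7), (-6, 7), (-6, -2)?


Sides: (-8, -7)->(4, -8): sqrt(145) = 12.041595, (4, -8)->(4, -7): sqrt(1) = 1, (4, -7)->(-6, 7): sqrt(296) = 17.204651, (-6, 7)->(-6, -2): sqrt(81) = 9, (-6, -2)->(-8, -7): sqrt(29) = 5.385165
Sum = 44.631411
Perimeter = 44.6314

44.6314


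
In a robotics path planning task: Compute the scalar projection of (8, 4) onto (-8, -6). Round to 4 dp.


u.v = -88, |v| = sqrt(100) = 10
Scalar projection = u.v / |v| = -88 / sqrt(100) = -8.8

-8.8


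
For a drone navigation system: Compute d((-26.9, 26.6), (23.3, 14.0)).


dx=50.2, dy=-12.6
d^2 = 50.2^2 + (-12.6)^2 = 2678.8
d = sqrt(2678.8) = 51.7571

51.7571


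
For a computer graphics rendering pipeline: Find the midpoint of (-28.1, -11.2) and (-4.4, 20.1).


M = (((-28.1)+(-4.4))/2, ((-11.2)+20.1)/2)
= (-16.25, 4.45)

(-16.25, 4.45)


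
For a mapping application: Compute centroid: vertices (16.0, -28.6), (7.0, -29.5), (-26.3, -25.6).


Centroid = ((x_A+x_B+x_C)/3, (y_A+y_B+y_C)/3)
= ((16+7+(-26.3))/3, ((-28.6)+(-29.5)+(-25.6))/3)
= (-1.1, -27.9)

(-1.1, -27.9)


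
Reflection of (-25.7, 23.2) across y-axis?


Reflection over y-axis: (x,y) -> (-x,y)
(-25.7, 23.2) -> (25.7, 23.2)

(25.7, 23.2)


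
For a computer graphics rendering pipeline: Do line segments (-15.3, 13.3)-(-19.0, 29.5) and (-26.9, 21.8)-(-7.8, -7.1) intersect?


Cross products: d1=172.89, d2=375.38, d3=156.47, d4=-46.02
d1*d2 < 0 and d3*d4 < 0? no

No, they don't intersect


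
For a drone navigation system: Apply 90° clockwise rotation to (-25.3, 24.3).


90° CW: (x,y) -> (y, -x)
(-25.3,24.3) -> (24.3, 25.3)

(24.3, 25.3)


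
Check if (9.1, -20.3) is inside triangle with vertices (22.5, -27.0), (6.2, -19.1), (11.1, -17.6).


Cross products: AB x AP = -3.35, BC x BP = -10.23, CA x CP = -49.58
All same sign? yes

Yes, inside


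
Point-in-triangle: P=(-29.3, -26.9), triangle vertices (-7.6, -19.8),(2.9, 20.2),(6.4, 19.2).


Cross products: AB x AP = 793.45, BC x BP = -197.05, CA x CP = -746.9
All same sign? no

No, outside


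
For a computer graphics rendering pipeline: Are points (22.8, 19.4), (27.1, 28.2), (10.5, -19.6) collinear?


Cross product: (27.1-22.8)*((-19.6)-19.4) - (28.2-19.4)*(10.5-22.8)
= -59.46

No, not collinear


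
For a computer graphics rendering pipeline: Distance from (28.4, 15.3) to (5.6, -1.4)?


dx=-22.8, dy=-16.7
d^2 = (-22.8)^2 + (-16.7)^2 = 798.73
d = sqrt(798.73) = 28.2618

28.2618


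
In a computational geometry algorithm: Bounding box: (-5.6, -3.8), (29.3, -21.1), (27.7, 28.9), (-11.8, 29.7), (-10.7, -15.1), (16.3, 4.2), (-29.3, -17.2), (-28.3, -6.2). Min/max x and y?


x range: [-29.3, 29.3]
y range: [-21.1, 29.7]
Bounding box: (-29.3,-21.1) to (29.3,29.7)

(-29.3,-21.1) to (29.3,29.7)


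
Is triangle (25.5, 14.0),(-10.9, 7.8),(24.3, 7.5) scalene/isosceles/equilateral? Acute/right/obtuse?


Side lengths squared: AB^2=1363.4, BC^2=1239.13, CA^2=43.69
Sorted: [43.69, 1239.13, 1363.4]
By sides: Scalene, By angles: Obtuse

Scalene, Obtuse


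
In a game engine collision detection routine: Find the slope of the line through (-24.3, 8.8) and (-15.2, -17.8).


slope = (y2-y1)/(x2-x1) = ((-17.8)-8.8)/((-15.2)-(-24.3)) = (-26.6)/9.1 = -2.9231

-2.9231


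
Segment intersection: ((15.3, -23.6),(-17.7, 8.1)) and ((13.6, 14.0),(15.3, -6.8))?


Cross products: d1=-28.56, d2=-661.07, d3=-1186.91, d4=-554.4
d1*d2 < 0 and d3*d4 < 0? no

No, they don't intersect


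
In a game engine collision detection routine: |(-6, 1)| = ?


|u| = sqrt((-6)^2 + 1^2) = sqrt(37) = 6.0828

6.0828


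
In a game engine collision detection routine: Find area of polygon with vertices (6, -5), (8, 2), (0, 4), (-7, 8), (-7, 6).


Shoelace sum: (6*2 - 8*(-5)) + (8*4 - 0*2) + (0*8 - (-7)*4) + ((-7)*6 - (-7)*8) + ((-7)*(-5) - 6*6)
= 125
Area = |125|/2 = 62.5

62.5


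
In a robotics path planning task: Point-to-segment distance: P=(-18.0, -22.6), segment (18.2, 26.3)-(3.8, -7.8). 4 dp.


Project P onto AB: t = 1 (clamped to [0,1])
Closest point on segment: (3.8, -7.8)
Distance: 26.3492

26.3492


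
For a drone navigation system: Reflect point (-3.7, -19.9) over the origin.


Reflection over origin: (x,y) -> (-x,-y)
(-3.7, -19.9) -> (3.7, 19.9)

(3.7, 19.9)


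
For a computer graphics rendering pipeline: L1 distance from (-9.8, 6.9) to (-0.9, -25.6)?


|(-9.8)-(-0.9)| + |6.9-(-25.6)| = 8.9 + 32.5 = 41.4

41.4


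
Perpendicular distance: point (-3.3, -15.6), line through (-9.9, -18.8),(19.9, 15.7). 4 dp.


|cross product| = 132.34
|line direction| = sqrt(2078.29) = 45.5883
Distance = 132.34/sqrt(2078.29) = 2.9029

2.9029


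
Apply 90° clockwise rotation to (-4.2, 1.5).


90° CW: (x,y) -> (y, -x)
(-4.2,1.5) -> (1.5, 4.2)

(1.5, 4.2)


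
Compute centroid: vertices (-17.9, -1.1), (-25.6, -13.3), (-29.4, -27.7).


Centroid = ((x_A+x_B+x_C)/3, (y_A+y_B+y_C)/3)
= (((-17.9)+(-25.6)+(-29.4))/3, ((-1.1)+(-13.3)+(-27.7))/3)
= (-24.3, -14.0333)

(-24.3, -14.0333)


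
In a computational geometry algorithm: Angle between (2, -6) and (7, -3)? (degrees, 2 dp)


u.v = 32, |u| = sqrt(40) = 6.3246, |v| = sqrt(58) = 7.6158
cos(theta) = u.v/(|u||v|) = 32/sqrt(2320) = 0.664364
theta = acos(0.664364) = 48.37 degrees

48.37 degrees


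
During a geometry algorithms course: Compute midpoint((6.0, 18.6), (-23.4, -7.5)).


M = ((6+(-23.4))/2, (18.6+(-7.5))/2)
= (-8.7, 5.55)

(-8.7, 5.55)


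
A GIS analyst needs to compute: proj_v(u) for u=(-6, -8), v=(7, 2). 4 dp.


u.v = -58, |v| = sqrt(53) = 7.2801
Scalar projection = u.v / |v| = -58 / sqrt(53) = -7.9669

-7.9669


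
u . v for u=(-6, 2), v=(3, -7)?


u . v = u_x*v_x + u_y*v_y = (-6)*3 + 2*(-7)
= (-18) + (-14) = -32

-32


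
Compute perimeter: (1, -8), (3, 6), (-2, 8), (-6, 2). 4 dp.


Sides: (1, -8)->(3, 6): sqrt(200) = 14.142136, (3, 6)->(-2, 8): sqrt(29) = 5.385165, (-2, 8)->(-6, 2): sqrt(52) = 7.211103, (-6, 2)->(1, -8): sqrt(149) = 12.206556
Sum = 38.94496
Perimeter = 38.945

38.945


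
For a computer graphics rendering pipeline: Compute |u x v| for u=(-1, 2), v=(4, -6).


|u x v| = |(-1)*(-6) - 2*4|
= |6 - 8| = 2

2


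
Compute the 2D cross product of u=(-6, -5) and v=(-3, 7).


u x v = u_x*v_y - u_y*v_x = (-6)*7 - (-5)*(-3)
= (-42) - 15 = -57

-57


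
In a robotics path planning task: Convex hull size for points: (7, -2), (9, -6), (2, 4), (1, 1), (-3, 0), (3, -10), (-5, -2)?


Convex hull vertices (CCW): (-5, -2), (3, -10), (9, -6), (7, -2), (2, 4), (-3, 0)
Count = 6

6


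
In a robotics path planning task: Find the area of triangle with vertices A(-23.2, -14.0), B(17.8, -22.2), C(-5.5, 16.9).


Area = |x_A(y_B-y_C) + x_B(y_C-y_A) + x_C(y_A-y_B)|/2
= |907.12 + 550.02 + (-45.1)|/2
= 1412.04/2 = 706.02

706.02


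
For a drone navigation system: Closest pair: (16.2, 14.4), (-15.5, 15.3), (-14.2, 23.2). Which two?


d(P0,P1) = 31.7128, d(P0,P2) = 31.6481, d(P1,P2) = 8.0062
Closest: P1 and P2

Closest pair: (-15.5, 15.3) and (-14.2, 23.2), distance = 8.0062


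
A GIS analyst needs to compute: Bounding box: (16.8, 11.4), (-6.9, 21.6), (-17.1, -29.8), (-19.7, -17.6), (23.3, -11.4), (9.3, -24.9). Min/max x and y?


x range: [-19.7, 23.3]
y range: [-29.8, 21.6]
Bounding box: (-19.7,-29.8) to (23.3,21.6)

(-19.7,-29.8) to (23.3,21.6)


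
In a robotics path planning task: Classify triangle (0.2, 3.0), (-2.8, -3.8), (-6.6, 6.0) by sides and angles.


Side lengths squared: AB^2=55.24, BC^2=110.48, CA^2=55.24
Sorted: [55.24, 55.24, 110.48]
By sides: Isosceles, By angles: Right

Isosceles, Right


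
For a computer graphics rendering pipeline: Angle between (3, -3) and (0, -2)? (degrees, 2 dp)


u.v = 6, |u| = sqrt(18) = 4.2426, |v| = sqrt(4) = 2
cos(theta) = u.v/(|u||v|) = 6/sqrt(72) = 0.707107
theta = acos(0.707107) = 45 degrees

45 degrees


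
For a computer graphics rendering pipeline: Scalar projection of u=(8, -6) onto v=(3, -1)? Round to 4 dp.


u.v = 30, |v| = sqrt(10) = 3.1623
Scalar projection = u.v / |v| = 30 / sqrt(10) = 9.4868

9.4868


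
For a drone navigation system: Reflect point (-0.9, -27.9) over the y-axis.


Reflection over y-axis: (x,y) -> (-x,y)
(-0.9, -27.9) -> (0.9, -27.9)

(0.9, -27.9)


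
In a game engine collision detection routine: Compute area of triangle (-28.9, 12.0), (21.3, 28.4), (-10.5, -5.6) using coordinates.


Area = |x_A(y_B-y_C) + x_B(y_C-y_A) + x_C(y_A-y_B)|/2
= |(-982.6) + (-374.88) + 172.2|/2
= 1185.28/2 = 592.64

592.64


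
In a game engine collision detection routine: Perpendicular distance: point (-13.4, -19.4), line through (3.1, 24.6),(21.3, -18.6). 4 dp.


|cross product| = 1513.6
|line direction| = sqrt(2197.48) = 46.8773
Distance = 1513.6/sqrt(2197.48) = 32.2886

32.2886


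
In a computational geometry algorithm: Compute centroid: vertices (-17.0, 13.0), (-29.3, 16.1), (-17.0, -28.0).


Centroid = ((x_A+x_B+x_C)/3, (y_A+y_B+y_C)/3)
= (((-17)+(-29.3)+(-17))/3, (13+16.1+(-28))/3)
= (-21.1, 0.3667)

(-21.1, 0.3667)


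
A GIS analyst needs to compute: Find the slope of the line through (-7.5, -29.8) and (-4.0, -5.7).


slope = (y2-y1)/(x2-x1) = ((-5.7)-(-29.8))/((-4)-(-7.5)) = 24.1/3.5 = 6.8857

6.8857


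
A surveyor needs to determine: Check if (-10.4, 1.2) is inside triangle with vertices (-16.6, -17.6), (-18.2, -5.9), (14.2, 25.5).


Cross products: AB x AP = -102.62, BC x BP = -14.88, CA x CP = -311.82
All same sign? yes

Yes, inside


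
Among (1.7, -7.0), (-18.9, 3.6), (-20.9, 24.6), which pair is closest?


d(P0,P1) = 23.1672, d(P0,P2) = 38.85, d(P1,P2) = 21.095
Closest: P1 and P2

Closest pair: (-18.9, 3.6) and (-20.9, 24.6), distance = 21.095


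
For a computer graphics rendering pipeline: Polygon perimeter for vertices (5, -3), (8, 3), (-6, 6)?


Sides: (5, -3)->(8, 3): sqrt(45) = 6.708204, (8, 3)->(-6, 6): sqrt(205) = 14.317821, (-6, 6)->(5, -3): sqrt(202) = 14.21267
Sum = 35.238695
Perimeter = 35.2387

35.2387


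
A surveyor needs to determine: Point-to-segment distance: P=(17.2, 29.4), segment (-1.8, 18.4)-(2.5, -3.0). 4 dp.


Project P onto AB: t = 0 (clamped to [0,1])
Closest point on segment: (-1.8, 18.4)
Distance: 21.9545

21.9545


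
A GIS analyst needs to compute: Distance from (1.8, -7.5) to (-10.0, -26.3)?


dx=-11.8, dy=-18.8
d^2 = (-11.8)^2 + (-18.8)^2 = 492.68
d = sqrt(492.68) = 22.1964

22.1964


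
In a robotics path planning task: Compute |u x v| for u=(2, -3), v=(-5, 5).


|u x v| = |2*5 - (-3)*(-5)|
= |10 - 15| = 5

5


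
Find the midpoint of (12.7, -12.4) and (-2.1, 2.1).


M = ((12.7+(-2.1))/2, ((-12.4)+2.1)/2)
= (5.3, -5.15)

(5.3, -5.15)


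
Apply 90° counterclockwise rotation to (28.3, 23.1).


90° CCW: (x,y) -> (-y, x)
(28.3,23.1) -> (-23.1, 28.3)

(-23.1, 28.3)


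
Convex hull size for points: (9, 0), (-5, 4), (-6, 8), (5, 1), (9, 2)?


Convex hull vertices (CCW): (-6, 8), (-5, 4), (5, 1), (9, 0), (9, 2)
Count = 5

5


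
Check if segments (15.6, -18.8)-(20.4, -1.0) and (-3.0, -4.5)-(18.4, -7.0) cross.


Cross products: d1=-259.52, d2=133.4, d3=399.72, d4=6.8
d1*d2 < 0 and d3*d4 < 0? no

No, they don't intersect


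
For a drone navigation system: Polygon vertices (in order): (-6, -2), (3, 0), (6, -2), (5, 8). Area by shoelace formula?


Shoelace sum: ((-6)*0 - 3*(-2)) + (3*(-2) - 6*0) + (6*8 - 5*(-2)) + (5*(-2) - (-6)*8)
= 96
Area = |96|/2 = 48

48


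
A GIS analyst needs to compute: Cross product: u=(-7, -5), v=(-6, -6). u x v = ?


u x v = u_x*v_y - u_y*v_x = (-7)*(-6) - (-5)*(-6)
= 42 - 30 = 12

12


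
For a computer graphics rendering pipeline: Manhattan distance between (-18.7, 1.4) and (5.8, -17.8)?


|(-18.7)-5.8| + |1.4-(-17.8)| = 24.5 + 19.2 = 43.7

43.7


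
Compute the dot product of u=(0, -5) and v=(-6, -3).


u . v = u_x*v_x + u_y*v_y = 0*(-6) + (-5)*(-3)
= 0 + 15 = 15

15


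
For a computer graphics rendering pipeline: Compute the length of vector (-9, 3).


|u| = sqrt((-9)^2 + 3^2) = sqrt(90) = 9.4868

9.4868


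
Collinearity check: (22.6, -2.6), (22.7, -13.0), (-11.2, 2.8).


Cross product: (22.7-22.6)*(2.8-(-2.6)) - ((-13)-(-2.6))*((-11.2)-22.6)
= -350.98

No, not collinear


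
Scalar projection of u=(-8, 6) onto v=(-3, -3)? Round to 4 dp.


u.v = 6, |v| = sqrt(18) = 4.2426
Scalar projection = u.v / |v| = 6 / sqrt(18) = 1.4142

1.4142


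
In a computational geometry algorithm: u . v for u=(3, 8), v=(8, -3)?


u . v = u_x*v_x + u_y*v_y = 3*8 + 8*(-3)
= 24 + (-24) = 0

0


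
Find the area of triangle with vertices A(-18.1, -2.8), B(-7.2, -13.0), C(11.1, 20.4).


Area = |x_A(y_B-y_C) + x_B(y_C-y_A) + x_C(y_A-y_B)|/2
= |604.54 + (-167.04) + 113.22|/2
= 550.72/2 = 275.36

275.36


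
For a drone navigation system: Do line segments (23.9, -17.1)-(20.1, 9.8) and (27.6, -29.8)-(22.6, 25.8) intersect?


Cross products: d1=142.22, d2=219, d3=-51.27, d4=-128.05
d1*d2 < 0 and d3*d4 < 0? no

No, they don't intersect


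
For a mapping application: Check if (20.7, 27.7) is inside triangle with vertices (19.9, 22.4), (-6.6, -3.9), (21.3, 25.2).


Cross products: AB x AP = -119.41, BC x BP = 87.21, CA x CP = -5.18
All same sign? no

No, outside


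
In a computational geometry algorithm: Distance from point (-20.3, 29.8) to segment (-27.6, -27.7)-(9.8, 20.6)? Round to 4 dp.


Project P onto AB: t = 0.8174 (clamped to [0,1])
Closest point on segment: (2.971, 11.7807)
Distance: 29.4318

29.4318


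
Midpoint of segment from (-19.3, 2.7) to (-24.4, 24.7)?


M = (((-19.3)+(-24.4))/2, (2.7+24.7)/2)
= (-21.85, 13.7)

(-21.85, 13.7)


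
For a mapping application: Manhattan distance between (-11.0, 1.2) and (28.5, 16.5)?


|(-11)-28.5| + |1.2-16.5| = 39.5 + 15.3 = 54.8

54.8


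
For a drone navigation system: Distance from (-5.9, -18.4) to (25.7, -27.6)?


dx=31.6, dy=-9.2
d^2 = 31.6^2 + (-9.2)^2 = 1083.2
d = sqrt(1083.2) = 32.912

32.912


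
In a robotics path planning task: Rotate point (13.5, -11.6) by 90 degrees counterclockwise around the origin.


90° CCW: (x,y) -> (-y, x)
(13.5,-11.6) -> (11.6, 13.5)

(11.6, 13.5)


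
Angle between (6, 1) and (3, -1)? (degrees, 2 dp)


u.v = 17, |u| = sqrt(37) = 6.0828, |v| = sqrt(10) = 3.1623
cos(theta) = u.v/(|u||v|) = 17/sqrt(370) = 0.883788
theta = acos(0.883788) = 27.9 degrees

27.9 degrees


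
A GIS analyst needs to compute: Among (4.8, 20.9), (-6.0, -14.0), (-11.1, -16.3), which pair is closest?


d(P0,P1) = 36.5329, d(P0,P2) = 40.4555, d(P1,P2) = 5.5946
Closest: P1 and P2

Closest pair: (-6.0, -14.0) and (-11.1, -16.3), distance = 5.5946


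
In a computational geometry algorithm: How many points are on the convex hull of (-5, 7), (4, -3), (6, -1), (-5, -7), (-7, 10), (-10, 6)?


Convex hull vertices (CCW): (-10, 6), (-5, -7), (4, -3), (6, -1), (-7, 10)
Count = 5

5


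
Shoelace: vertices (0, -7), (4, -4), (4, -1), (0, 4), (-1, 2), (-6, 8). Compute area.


Shoelace sum: (0*(-4) - 4*(-7)) + (4*(-1) - 4*(-4)) + (4*4 - 0*(-1)) + (0*2 - (-1)*4) + ((-1)*8 - (-6)*2) + ((-6)*(-7) - 0*8)
= 106
Area = |106|/2 = 53

53


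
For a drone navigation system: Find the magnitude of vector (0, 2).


|u| = sqrt(0^2 + 2^2) = sqrt(4) = 2

2


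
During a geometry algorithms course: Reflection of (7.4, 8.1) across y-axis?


Reflection over y-axis: (x,y) -> (-x,y)
(7.4, 8.1) -> (-7.4, 8.1)

(-7.4, 8.1)


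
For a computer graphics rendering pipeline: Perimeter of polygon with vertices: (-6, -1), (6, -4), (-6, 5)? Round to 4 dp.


Sides: (-6, -1)->(6, -4): sqrt(153) = 12.369317, (6, -4)->(-6, 5): sqrt(225) = 15, (-6, 5)->(-6, -1): sqrt(36) = 6
Sum = 33.369317
Perimeter = 33.3693

33.3693


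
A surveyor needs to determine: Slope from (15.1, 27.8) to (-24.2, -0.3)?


slope = (y2-y1)/(x2-x1) = ((-0.3)-27.8)/((-24.2)-15.1) = (-28.1)/(-39.3) = 0.715

0.715


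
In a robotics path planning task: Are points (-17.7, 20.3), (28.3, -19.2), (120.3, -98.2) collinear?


Cross product: (28.3-(-17.7))*((-98.2)-20.3) - ((-19.2)-20.3)*(120.3-(-17.7))
= 0

Yes, collinear


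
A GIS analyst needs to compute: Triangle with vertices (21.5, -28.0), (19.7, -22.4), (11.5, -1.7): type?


Side lengths squared: AB^2=34.6, BC^2=495.73, CA^2=791.69
Sorted: [34.6, 495.73, 791.69]
By sides: Scalene, By angles: Obtuse

Scalene, Obtuse


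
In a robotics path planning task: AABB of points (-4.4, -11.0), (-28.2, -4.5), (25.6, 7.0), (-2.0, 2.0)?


x range: [-28.2, 25.6]
y range: [-11, 7]
Bounding box: (-28.2,-11) to (25.6,7)

(-28.2,-11) to (25.6,7)


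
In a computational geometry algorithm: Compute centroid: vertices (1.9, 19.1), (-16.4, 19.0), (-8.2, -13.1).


Centroid = ((x_A+x_B+x_C)/3, (y_A+y_B+y_C)/3)
= ((1.9+(-16.4)+(-8.2))/3, (19.1+19+(-13.1))/3)
= (-7.5667, 8.3333)

(-7.5667, 8.3333)


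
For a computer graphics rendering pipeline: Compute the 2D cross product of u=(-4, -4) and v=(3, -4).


u x v = u_x*v_y - u_y*v_x = (-4)*(-4) - (-4)*3
= 16 - (-12) = 28

28


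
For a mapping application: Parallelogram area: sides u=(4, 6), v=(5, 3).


|u x v| = |4*3 - 6*5|
= |12 - 30| = 18

18


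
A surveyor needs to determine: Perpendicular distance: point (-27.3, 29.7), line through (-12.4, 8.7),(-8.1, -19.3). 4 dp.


|cross product| = 326.9
|line direction| = sqrt(802.49) = 28.3283
Distance = 326.9/sqrt(802.49) = 11.5397

11.5397


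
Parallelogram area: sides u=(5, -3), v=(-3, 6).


|u x v| = |5*6 - (-3)*(-3)|
= |30 - 9| = 21

21


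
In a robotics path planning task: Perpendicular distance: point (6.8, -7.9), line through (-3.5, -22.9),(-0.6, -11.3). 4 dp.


|cross product| = 75.98
|line direction| = sqrt(142.97) = 11.957
Distance = 75.98/sqrt(142.97) = 6.3544

6.3544


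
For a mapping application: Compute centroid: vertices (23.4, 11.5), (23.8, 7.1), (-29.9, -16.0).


Centroid = ((x_A+x_B+x_C)/3, (y_A+y_B+y_C)/3)
= ((23.4+23.8+(-29.9))/3, (11.5+7.1+(-16))/3)
= (5.7667, 0.8667)

(5.7667, 0.8667)


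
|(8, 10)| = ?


|u| = sqrt(8^2 + 10^2) = sqrt(164) = 12.8062

12.8062


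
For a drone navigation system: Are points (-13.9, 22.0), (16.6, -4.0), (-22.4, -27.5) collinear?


Cross product: (16.6-(-13.9))*((-27.5)-22) - ((-4)-22)*((-22.4)-(-13.9))
= -1730.75

No, not collinear


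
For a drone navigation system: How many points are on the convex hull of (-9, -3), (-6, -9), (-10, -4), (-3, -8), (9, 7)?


Convex hull vertices (CCW): (-10, -4), (-6, -9), (-3, -8), (9, 7), (-9, -3)
Count = 5

5


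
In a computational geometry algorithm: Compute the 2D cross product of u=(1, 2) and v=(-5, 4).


u x v = u_x*v_y - u_y*v_x = 1*4 - 2*(-5)
= 4 - (-10) = 14

14


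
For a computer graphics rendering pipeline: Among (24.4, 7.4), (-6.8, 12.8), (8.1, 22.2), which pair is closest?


d(P0,P1) = 31.6639, d(P0,P2) = 22.0166, d(P1,P2) = 17.6173
Closest: P1 and P2

Closest pair: (-6.8, 12.8) and (8.1, 22.2), distance = 17.6173


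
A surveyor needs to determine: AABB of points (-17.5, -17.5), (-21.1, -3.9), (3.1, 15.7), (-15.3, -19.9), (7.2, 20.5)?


x range: [-21.1, 7.2]
y range: [-19.9, 20.5]
Bounding box: (-21.1,-19.9) to (7.2,20.5)

(-21.1,-19.9) to (7.2,20.5)


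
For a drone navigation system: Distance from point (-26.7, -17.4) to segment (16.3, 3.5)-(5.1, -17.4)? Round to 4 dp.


Project P onto AB: t = 1 (clamped to [0,1])
Closest point on segment: (5.1, -17.4)
Distance: 31.8

31.8


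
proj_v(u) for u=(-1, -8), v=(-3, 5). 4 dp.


u.v = -37, |v| = sqrt(34) = 5.831
Scalar projection = u.v / |v| = -37 / sqrt(34) = -6.3454

-6.3454


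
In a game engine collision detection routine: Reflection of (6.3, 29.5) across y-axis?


Reflection over y-axis: (x,y) -> (-x,y)
(6.3, 29.5) -> (-6.3, 29.5)

(-6.3, 29.5)


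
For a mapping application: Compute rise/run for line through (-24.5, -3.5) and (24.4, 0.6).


slope = (y2-y1)/(x2-x1) = (0.6-(-3.5))/(24.4-(-24.5)) = 4.1/48.9 = 0.0838

0.0838


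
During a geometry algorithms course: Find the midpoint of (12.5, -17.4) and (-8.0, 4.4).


M = ((12.5+(-8))/2, ((-17.4)+4.4)/2)
= (2.25, -6.5)

(2.25, -6.5)


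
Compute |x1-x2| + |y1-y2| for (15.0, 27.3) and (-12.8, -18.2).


|15-(-12.8)| + |27.3-(-18.2)| = 27.8 + 45.5 = 73.3

73.3


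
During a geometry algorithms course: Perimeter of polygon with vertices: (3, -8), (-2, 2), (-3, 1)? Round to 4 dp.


Sides: (3, -8)->(-2, 2): sqrt(125) = 11.18034, (-2, 2)->(-3, 1): sqrt(2) = 1.414214, (-3, 1)->(3, -8): sqrt(117) = 10.816654
Sum = 23.411208
Perimeter = 23.4112

23.4112


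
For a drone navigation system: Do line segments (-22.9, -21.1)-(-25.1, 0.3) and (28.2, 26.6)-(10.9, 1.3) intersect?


Cross products: d1=-467.62, d2=-893.5, d3=-1198.48, d4=-772.6
d1*d2 < 0 and d3*d4 < 0? no

No, they don't intersect


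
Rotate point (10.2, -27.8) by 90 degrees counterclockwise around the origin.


90° CCW: (x,y) -> (-y, x)
(10.2,-27.8) -> (27.8, 10.2)

(27.8, 10.2)


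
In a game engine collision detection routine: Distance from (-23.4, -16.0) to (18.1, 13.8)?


dx=41.5, dy=29.8
d^2 = 41.5^2 + 29.8^2 = 2610.29
d = sqrt(2610.29) = 51.091

51.091


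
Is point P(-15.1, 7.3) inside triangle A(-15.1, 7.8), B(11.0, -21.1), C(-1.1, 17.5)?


Cross products: AB x AP = -13.05, BC x BP = 663.82, CA x CP = 7
All same sign? no

No, outside


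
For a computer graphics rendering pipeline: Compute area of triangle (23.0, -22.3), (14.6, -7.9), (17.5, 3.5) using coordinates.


Area = |x_A(y_B-y_C) + x_B(y_C-y_A) + x_C(y_A-y_B)|/2
= |(-262.2) + 376.68 + (-252)|/2
= 137.52/2 = 68.76

68.76


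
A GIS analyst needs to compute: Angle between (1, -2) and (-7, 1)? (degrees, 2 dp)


u.v = -9, |u| = sqrt(5) = 2.2361, |v| = sqrt(50) = 7.0711
cos(theta) = u.v/(|u||v|) = -9/sqrt(250) = -0.56921
theta = acos(-0.56921) = 124.7 degrees

124.7 degrees


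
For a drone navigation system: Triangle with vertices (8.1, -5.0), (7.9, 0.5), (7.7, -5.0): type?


Side lengths squared: AB^2=30.29, BC^2=30.29, CA^2=0.16
Sorted: [0.16, 30.29, 30.29]
By sides: Isosceles, By angles: Acute

Isosceles, Acute


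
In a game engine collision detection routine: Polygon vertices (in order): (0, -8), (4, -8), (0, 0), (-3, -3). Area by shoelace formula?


Shoelace sum: (0*(-8) - 4*(-8)) + (4*0 - 0*(-8)) + (0*(-3) - (-3)*0) + ((-3)*(-8) - 0*(-3))
= 56
Area = |56|/2 = 28

28


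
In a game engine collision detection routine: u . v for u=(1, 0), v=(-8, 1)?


u . v = u_x*v_x + u_y*v_y = 1*(-8) + 0*1
= (-8) + 0 = -8

-8


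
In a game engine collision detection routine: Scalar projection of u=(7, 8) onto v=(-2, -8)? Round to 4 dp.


u.v = -78, |v| = sqrt(68) = 8.2462
Scalar projection = u.v / |v| = -78 / sqrt(68) = -9.4589

-9.4589


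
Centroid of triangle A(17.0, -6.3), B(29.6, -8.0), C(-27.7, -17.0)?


Centroid = ((x_A+x_B+x_C)/3, (y_A+y_B+y_C)/3)
= ((17+29.6+(-27.7))/3, ((-6.3)+(-8)+(-17))/3)
= (6.3, -10.4333)

(6.3, -10.4333)


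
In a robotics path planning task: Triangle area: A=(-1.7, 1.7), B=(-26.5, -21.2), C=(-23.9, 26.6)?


Area = |x_A(y_B-y_C) + x_B(y_C-y_A) + x_C(y_A-y_B)|/2
= |81.26 + (-659.85) + (-547.31)|/2
= 1125.9/2 = 562.95

562.95


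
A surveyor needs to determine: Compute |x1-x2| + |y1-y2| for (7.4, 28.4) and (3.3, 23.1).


|7.4-3.3| + |28.4-23.1| = 4.1 + 5.3 = 9.4

9.4


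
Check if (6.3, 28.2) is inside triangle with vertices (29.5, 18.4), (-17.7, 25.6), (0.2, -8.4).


Cross products: AB x AP = -295.52, BC x BP = 862.54, CA x CP = 908.9
All same sign? no

No, outside


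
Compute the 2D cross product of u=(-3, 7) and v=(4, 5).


u x v = u_x*v_y - u_y*v_x = (-3)*5 - 7*4
= (-15) - 28 = -43

-43


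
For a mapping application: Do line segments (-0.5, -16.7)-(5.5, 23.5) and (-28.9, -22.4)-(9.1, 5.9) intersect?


Cross products: d1=-587.12, d2=770.68, d3=1107.48, d4=-250.32
d1*d2 < 0 and d3*d4 < 0? yes

Yes, they intersect


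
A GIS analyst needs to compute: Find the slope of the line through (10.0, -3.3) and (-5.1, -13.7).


slope = (y2-y1)/(x2-x1) = ((-13.7)-(-3.3))/((-5.1)-10) = (-10.4)/(-15.1) = 0.6887

0.6887


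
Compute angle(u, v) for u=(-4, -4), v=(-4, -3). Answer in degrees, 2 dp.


u.v = 28, |u| = sqrt(32) = 5.6569, |v| = sqrt(25) = 5
cos(theta) = u.v/(|u||v|) = 28/sqrt(800) = 0.989949
theta = acos(0.989949) = 8.13 degrees

8.13 degrees


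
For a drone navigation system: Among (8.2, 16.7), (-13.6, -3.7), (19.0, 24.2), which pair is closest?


d(P0,P1) = 29.8563, d(P0,P2) = 13.1488, d(P1,P2) = 42.9089
Closest: P0 and P2

Closest pair: (8.2, 16.7) and (19.0, 24.2), distance = 13.1488


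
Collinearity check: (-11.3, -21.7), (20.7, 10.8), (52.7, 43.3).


Cross product: (20.7-(-11.3))*(43.3-(-21.7)) - (10.8-(-21.7))*(52.7-(-11.3))
= 0

Yes, collinear


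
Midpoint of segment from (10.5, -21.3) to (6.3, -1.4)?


M = ((10.5+6.3)/2, ((-21.3)+(-1.4))/2)
= (8.4, -11.35)

(8.4, -11.35)


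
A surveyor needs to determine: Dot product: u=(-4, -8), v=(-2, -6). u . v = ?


u . v = u_x*v_x + u_y*v_y = (-4)*(-2) + (-8)*(-6)
= 8 + 48 = 56

56


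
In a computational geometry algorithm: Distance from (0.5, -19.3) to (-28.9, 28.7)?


dx=-29.4, dy=48
d^2 = (-29.4)^2 + 48^2 = 3168.36
d = sqrt(3168.36) = 56.2882

56.2882


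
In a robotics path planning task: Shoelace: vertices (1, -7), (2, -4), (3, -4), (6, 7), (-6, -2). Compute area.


Shoelace sum: (1*(-4) - 2*(-7)) + (2*(-4) - 3*(-4)) + (3*7 - 6*(-4)) + (6*(-2) - (-6)*7) + ((-6)*(-7) - 1*(-2))
= 133
Area = |133|/2 = 66.5

66.5


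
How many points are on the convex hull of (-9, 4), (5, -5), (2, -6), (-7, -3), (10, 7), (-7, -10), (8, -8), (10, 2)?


Convex hull vertices (CCW): (-9, 4), (-7, -10), (8, -8), (10, 2), (10, 7)
Count = 5

5


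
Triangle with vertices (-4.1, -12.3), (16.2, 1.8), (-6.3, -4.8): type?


Side lengths squared: AB^2=610.9, BC^2=549.81, CA^2=61.09
Sorted: [61.09, 549.81, 610.9]
By sides: Scalene, By angles: Right

Scalene, Right


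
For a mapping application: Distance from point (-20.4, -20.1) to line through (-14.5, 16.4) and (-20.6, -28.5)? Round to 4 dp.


|cross product| = 42.26
|line direction| = sqrt(2053.22) = 45.3125
Distance = 42.26/sqrt(2053.22) = 0.9326

0.9326


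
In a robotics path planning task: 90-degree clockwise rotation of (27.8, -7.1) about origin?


90° CW: (x,y) -> (y, -x)
(27.8,-7.1) -> (-7.1, -27.8)

(-7.1, -27.8)


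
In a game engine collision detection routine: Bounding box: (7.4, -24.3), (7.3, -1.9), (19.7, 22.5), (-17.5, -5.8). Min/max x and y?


x range: [-17.5, 19.7]
y range: [-24.3, 22.5]
Bounding box: (-17.5,-24.3) to (19.7,22.5)

(-17.5,-24.3) to (19.7,22.5)


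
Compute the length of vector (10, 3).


|u| = sqrt(10^2 + 3^2) = sqrt(109) = 10.4403

10.4403


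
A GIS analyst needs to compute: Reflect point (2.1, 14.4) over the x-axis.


Reflection over x-axis: (x,y) -> (x,-y)
(2.1, 14.4) -> (2.1, -14.4)

(2.1, -14.4)
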